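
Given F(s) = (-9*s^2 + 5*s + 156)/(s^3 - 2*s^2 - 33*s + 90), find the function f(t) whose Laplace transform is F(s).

f(t) = -2*exp(5*t) - 5*exp(3*t) - 2*exp(-6*t)

Factor the denominator: s^3 - 2*s^2 - 33*s + 90 = (s - 5)*(s - 3)*(s + 6).
Partial fraction decomposition gives [-5/(s - 3)] + [-2/(s + 6)] + [-2/(s - 5)].
Invert each term: -5/(s - 3) ↔ -5e^(3t); -2/(s + 6) ↔ -2e^(-6t); -2/(s - 5) ↔ -2e^(5t).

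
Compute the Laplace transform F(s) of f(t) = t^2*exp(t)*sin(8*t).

L{sin(8t)} = 8/(s^2 + 64).
Multiplying by e^(t) shifts s → s - 1, so L{exp(t)*sin(8*t)} = 8/((s - 1)^2 + 64).
Then apply L{t^2·g(t)} = (-1)^2 d^2/ds^2[G(s)] with G(s) = 8/((s - 1)^2 + 64):
differentiating 2 times and applying the sign gives 16*(3*s^2 - 6*s - 61)/(s^2 - 2*s + 65)^3.

F(s) = 16*(3*s^2 - 6*s - 61)/(s^2 - 2*s + 65)^3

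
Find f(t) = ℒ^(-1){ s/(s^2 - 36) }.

Since L{cosh(6t)} = s/(s^2 - 36), the inverse is cosh(6*t).

f(t) = cosh(6*t)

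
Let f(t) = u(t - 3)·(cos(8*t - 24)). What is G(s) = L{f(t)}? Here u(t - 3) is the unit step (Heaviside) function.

By the second shifting theorem, L{u(t - c)·g(t - c)} = e^(-cs)·H(s) with c = 3 and H(s) = L{g(t)}.
L{cos(8t)} = s/(s^2 + 64).

G(s) = s*exp(-3*s)/(s^2 + 64)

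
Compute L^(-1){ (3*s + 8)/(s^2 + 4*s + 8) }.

Complete the square in the denominator: s^2 + 4*s + 8 = (s + 2)^2 + 2^2.
Split the numerator to match: 3*s + 8 = 3·(s + 2) + 1·2.
Invert each term: 3·(s + 2)/((s + 2)^2 + 4) ↔ 3e^(-2t)cos(2t); 1·2/((s + 2)^2 + 4) ↔ e^(-2t)sin(2t).

exp(-2*t)*sin(2*t) + 3*exp(-2*t)*cos(2*t)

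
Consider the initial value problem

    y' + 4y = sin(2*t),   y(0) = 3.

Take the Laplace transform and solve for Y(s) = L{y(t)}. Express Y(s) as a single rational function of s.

Y(s) = (3*s^2 + 14)/(s^3 + 4*s^2 + 4*s + 16)

Transform both sides with L{·}.
Using L{y'} = sY - y(0) = sY - 3, the left side becomes (s + 4)Y - (3).
The right side is L{sin(2*t)} = 2/(s^2 + 4).
So (s + 4)Y = 2/(s^2 + 4) + (3).
Divide through and combine into a single rational function.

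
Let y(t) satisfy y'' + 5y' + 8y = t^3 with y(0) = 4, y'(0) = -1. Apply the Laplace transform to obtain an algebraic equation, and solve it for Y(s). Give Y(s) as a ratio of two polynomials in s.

Take the Laplace transform of both sides.
The derivative rules (L{y''} = s^2 Y - s·y(0) - y'(0) and L{y'} = sY - y(0), with y(0) = 4, y'(0) = -1) turn the left side into (s^2 + 5*s + 8)Y - (4*s + 19).
The right side is L{t^3} = 6/s^4.
So (s^2 + 5*s + 8)Y = 6/s^4 + (4*s + 19).
Divide through and combine into a single rational function.

Y(s) = (4*s^5 + 19*s^4 + 6)/(s^6 + 5*s^5 + 8*s^4)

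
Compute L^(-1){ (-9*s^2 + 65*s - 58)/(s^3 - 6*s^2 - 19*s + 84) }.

Factor the denominator: s^3 - 6*s^2 - 19*s + 84 = (s - 7)*(s - 3)*(s + 4).
Partial fraction decomposition gives [-1/(s - 7)] + [-2/(s - 3)] + [-6/(s + 4)].
Invert each term: -1/(s - 7) ↔ -e^(7t); -2/(s - 3) ↔ -2e^(3t); -6/(s + 4) ↔ -6e^(-4t).

-exp(7*t) - 2*exp(3*t) - 6*exp(-4*t)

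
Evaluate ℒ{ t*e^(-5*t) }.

(s + 5)^(-2)

L{e^(-5t)} = 1/(s + 5).
Then apply L{t·g(t)} = -d/ds[G(s)] with G(s) = 1/(s + 5):
differentiating 1 time and applying the sign gives (s + 5)^(-2).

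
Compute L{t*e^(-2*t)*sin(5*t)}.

L{sin(5t)} = 5/(s^2 + 25).
Multiplying by e^(-2t) shifts s → s + 2, so L{e^(-2*t)*sin(5*t)} = 5/((s + 2)^2 + 25).
Then apply L{t·g(t)} = -d/ds[H(s)] with H(s) = 5/((s + 2)^2 + 25):
differentiating 1 time and applying the sign gives 10*(s + 2)/(s^2 + 4*s + 29)^2.

10*(s + 2)/(s^2 + 4*s + 29)^2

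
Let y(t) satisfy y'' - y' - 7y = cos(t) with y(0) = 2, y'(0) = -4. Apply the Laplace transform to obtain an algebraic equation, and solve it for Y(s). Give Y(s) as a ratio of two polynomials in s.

Transform both sides with L{·}.
The derivative rules (L{y''} = s^2 Y - s·y(0) - y'(0) and L{y'} = sY - y(0), with y(0) = 2, y'(0) = -4) turn the left side into (s^2 - s - 7)Y - (2*s - 6).
The right side is L{cos(t)} = s/(s^2 + 1).
So (s^2 - s - 7)Y = s/(s^2 + 1) + (2*s - 6).
Solve for Y(s) and write it as one ratio of polynomials.

Y(s) = (2*s^3 - 6*s^2 + 3*s - 6)/(s^4 - s^3 - 6*s^2 - s - 7)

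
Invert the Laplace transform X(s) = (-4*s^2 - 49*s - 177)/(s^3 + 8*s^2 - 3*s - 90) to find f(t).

f(t) = -5*exp(3*t) + 4*exp(-5*t) - 3*exp(-6*t)

Factor the denominator: s^3 + 8*s^2 - 3*s - 90 = (s - 3)*(s + 5)*(s + 6).
Partial fraction decomposition gives [4/(s + 5)] + [-3/(s + 6)] + [-5/(s - 3)].
Invert each term: 4/(s + 5) ↔ 4e^(-5t); -3/(s + 6) ↔ -3e^(-6t); -5/(s - 3) ↔ -5e^(3t).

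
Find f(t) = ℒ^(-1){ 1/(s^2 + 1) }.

f(t) = sin(t)

Since L{sin(t)} = 1/(s^2 + 1), the inverse is sin(t).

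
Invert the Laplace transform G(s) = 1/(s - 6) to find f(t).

Since L{e^(6t)} = 1/(s - 6), the inverse is e^(6*t).

f(t) = exp(6*t)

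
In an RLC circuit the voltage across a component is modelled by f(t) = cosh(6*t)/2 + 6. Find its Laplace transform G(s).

Apply the Laplace transform termwise.
L{6} = 6/s; (1/2)·[L{cosh(6t)} = s/(s^2 - 36)].

G(s) = s/(2*(s^2 - 36)) + 6/s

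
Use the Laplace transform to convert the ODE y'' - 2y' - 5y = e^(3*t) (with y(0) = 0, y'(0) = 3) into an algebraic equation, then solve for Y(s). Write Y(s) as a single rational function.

Y(s) = (3*s - 8)/(s^3 - 5*s^2 + s + 15)

Laplace-transform each side.
With L{y''} = s^2 Y - s·y(0) - y'(0) and L{y'} = sY - y(0), with y(0) = 0, y'(0) = 3: the LHS transforms to (s^2 - 2*s - 5)Y - (3).
The right side is L{e^(3*t)} = 1/(s - 3).
So (s^2 - 2*s - 5)Y = 1/(s - 3) + (3).
Solve for Y(s) and write it as one ratio of polynomials.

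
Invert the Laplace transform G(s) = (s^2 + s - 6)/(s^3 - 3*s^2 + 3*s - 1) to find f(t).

f(t) = -2*t^2*exp(t) + 3*t*exp(t) + exp(t)

Factor the denominator: s^3 - 3*s^2 + 3*s - 1 = (s - 1)^3.
Partial fraction decomposition gives [1/(s - 1)] + [3/(s - 1)^2] + [-4/(s - 1)^3].
Invert each term: 1/(s - 1) ↔ e^(t); 3/(s - 1)^2 ↔ 3t·e^(t); -4/(s - 1)^3 ↔ (-2)t^2·e^(t).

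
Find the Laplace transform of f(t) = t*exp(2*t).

(s - 2)^(-2)

L{e^(2t)} = 1/(s - 2).
Then apply L{t·g(t)} = -d/ds[G(s)] with G(s) = 1/(s - 2):
differentiating 1 time and applying the sign gives (s - 2)^(-2).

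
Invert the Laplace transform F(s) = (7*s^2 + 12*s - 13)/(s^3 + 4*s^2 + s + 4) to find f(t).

f(t) = -4*sin(t) + 4*cos(t) + 3*exp(-4*t)

Factor the denominator: s^3 + 4*s^2 + s + 4 = (s + 4)*(s^2 + 1).
Partial fraction decomposition gives [3/(s + 4)] + [4*s/(s^2 + 1)] + [-4/(s^2 + 1)].
Invert each term: 3/(s + 4) ↔ 3e^(-4t); 4·s/(s^2 + 1) ↔ 4cos(t); -4·1/(s^2 + 1) ↔ -4sin(t).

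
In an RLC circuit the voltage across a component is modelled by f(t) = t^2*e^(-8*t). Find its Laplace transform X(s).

X(s) = 2/(s + 8)^3

L{e^(-8t)} = 1/(s + 8).
Then apply L{t^2·g(t)} = (-1)^2 d^2/ds^2[G(s)] with G(s) = 1/(s + 8):
differentiating 2 times and applying the sign gives 2/(s + 8)^3.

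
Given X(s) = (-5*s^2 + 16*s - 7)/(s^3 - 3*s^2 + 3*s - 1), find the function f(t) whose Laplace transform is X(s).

f(t) = 2*t^2*exp(t) + 6*t*exp(t) - 5*exp(t)

Factor the denominator: s^3 - 3*s^2 + 3*s - 1 = (s - 1)^3.
Partial fraction decomposition gives [-5/(s - 1)] + [6/(s - 1)^2] + [4/(s - 1)^3].
Invert each term: -5/(s - 1) ↔ -5e^(t); 6/(s - 1)^2 ↔ 6t·e^(t); 4/(s - 1)^3 ↔ (2)t^2·e^(t).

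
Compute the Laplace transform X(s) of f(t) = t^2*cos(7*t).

X(s) = 2*s*(s^2 - 147)/(s^2 + 49)^3

L{cos(7t)} = s/(s^2 + 49).
Then apply L{t^2·g(t)} = (-1)^2 d^2/ds^2[G(s)] with G(s) = s/(s^2 + 49):
differentiating 2 times and applying the sign gives 2*s*(s^2 - 147)/(s^2 + 49)^3.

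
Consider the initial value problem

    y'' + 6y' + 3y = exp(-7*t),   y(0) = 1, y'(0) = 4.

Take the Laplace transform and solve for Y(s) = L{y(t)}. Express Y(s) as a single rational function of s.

Transform both sides with L{·}.
With L{y''} = s^2 Y - s·y(0) - y'(0) and L{y'} = sY - y(0), with y(0) = 1, y'(0) = 4: the LHS transforms to (s^2 + 6*s + 3)Y - (s + 10).
The right side is L{exp(-7*t)} = 1/(s + 7).
So (s^2 + 6*s + 3)Y = 1/(s + 7) + (s + 10).
Divide through and combine into a single rational function.

Y(s) = (s^2 + 17*s + 71)/(s^3 + 13*s^2 + 45*s + 21)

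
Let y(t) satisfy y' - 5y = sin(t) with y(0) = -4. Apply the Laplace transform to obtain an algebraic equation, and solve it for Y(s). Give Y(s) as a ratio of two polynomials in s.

Transform both sides with L{·}.
Using L{y'} = sY - y(0) = sY - (-4), the left side becomes (s - 5)Y - (-4).
The right side is L{sin(t)} = 1/(s^2 + 1).
So (s - 5)Y = 1/(s^2 + 1) + (-4).
Solve for Y(s) and write it as one ratio of polynomials.

Y(s) = (-4*s^2 - 3)/(s^3 - 5*s^2 + s - 5)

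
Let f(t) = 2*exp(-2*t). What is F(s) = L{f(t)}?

L{2} = 2/s.
By the first shifting theorem, multiplying by e^(-2t) replaces s with s + 2.

F(s) = 2/(s + 2)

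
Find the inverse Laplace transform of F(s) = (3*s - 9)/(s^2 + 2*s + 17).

Complete the square in the denominator: s^2 + 2*s + 17 = (s + 1)^2 + 4^2.
Split the numerator to match: 3*s - 9 = 3·(s + 1) - 3·4.
Invert each term: 3·(s + 1)/((s + 1)^2 + 16) ↔ 3e^(-t)cos(4t); -3·4/((s + 1)^2 + 16) ↔ -3e^(-t)sin(4t).

-3*exp(-t)*sin(4*t) + 3*exp(-t)*cos(4*t)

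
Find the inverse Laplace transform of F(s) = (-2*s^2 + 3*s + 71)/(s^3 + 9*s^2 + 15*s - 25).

Factor the denominator: s^3 + 9*s^2 + 15*s - 25 = (s - 1)*(s + 5)^2.
Partial fraction decomposition gives [-4/(s + 5)] + [-1/(s + 5)^2] + [2/(s - 1)].
Invert each term: -4/(s + 5) ↔ -4e^(-5t); -1/(s + 5)^2 ↔ -t·e^(-5t); 2/(s - 1) ↔ 2e^(t).

-t*exp(-5*t) + 2*exp(t) - 4*exp(-5*t)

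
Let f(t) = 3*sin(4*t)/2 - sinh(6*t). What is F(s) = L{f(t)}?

F(s) = 6/(s^2 + 16) - 6/(s^2 - 36)

The transform is linear, so treat each term independently.
(3/2)·[L{sin(4t)} = 4/(s^2 + 16)]; (-1)·[L{sinh(6t)} = 6/(s^2 - 36)].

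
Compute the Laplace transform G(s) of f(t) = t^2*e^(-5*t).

G(s) = 2/(s + 5)^3

L{t^2} = 2!/s^3 = 2/s^3.
By the first shifting theorem, multiplying by e^(-5t) replaces s with s + 5.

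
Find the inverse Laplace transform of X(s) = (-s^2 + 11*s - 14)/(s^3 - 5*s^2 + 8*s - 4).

4*t*exp(2*t) + 3*exp(2*t) - 4*exp(t)

Factor the denominator: s^3 - 5*s^2 + 8*s - 4 = (s - 2)^2*(s - 1).
Partial fraction decomposition gives [3/(s - 2)] + [4/(s - 2)^2] + [-4/(s - 1)].
Invert each term: 3/(s - 2) ↔ 3e^(2t); 4/(s - 2)^2 ↔ 4t·e^(2t); -4/(s - 1) ↔ -4e^(t).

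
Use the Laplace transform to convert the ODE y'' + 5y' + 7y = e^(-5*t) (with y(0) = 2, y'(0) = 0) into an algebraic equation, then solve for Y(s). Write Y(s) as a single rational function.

Y(s) = (2*s^2 + 20*s + 51)/(s^3 + 10*s^2 + 32*s + 35)

Laplace-transform each side.
With L{y''} = s^2 Y - s·y(0) - y'(0) and L{y'} = sY - y(0), with y(0) = 2, y'(0) = 0: the LHS transforms to (s^2 + 5*s + 7)Y - (2*s + 10).
The right side is L{e^(-5*t)} = 1/(s + 5).
So (s^2 + 5*s + 7)Y = 1/(s + 5) + (2*s + 10).
Isolate Y and clear denominators.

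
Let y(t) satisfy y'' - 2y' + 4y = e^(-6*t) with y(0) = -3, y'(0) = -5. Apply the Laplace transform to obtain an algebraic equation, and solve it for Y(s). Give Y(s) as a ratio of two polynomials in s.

Y(s) = (-3*s^2 - 17*s + 7)/(s^3 + 4*s^2 - 8*s + 24)

Transform both sides with L{·}.
The derivative rules (L{y''} = s^2 Y - s·y(0) - y'(0) and L{y'} = sY - y(0), with y(0) = -3, y'(0) = -5) turn the left side into (s^2 - 2*s + 4)Y - (-3*s + 1).
The right side is L{e^(-6*t)} = 1/(s + 6).
So (s^2 - 2*s + 4)Y = 1/(s + 6) + (-3*s + 1).
Isolate Y and clear denominators.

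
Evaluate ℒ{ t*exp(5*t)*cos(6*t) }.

(s - 11)*(s + 1)/(s^2 - 10*s + 61)^2

L{cos(6t)} = s/(s^2 + 36).
Multiplying by e^(5t) shifts s → s - 5, so L{exp(5*t)*cos(6*t)} = (s - 5)/((s - 5)^2 + 36).
Then apply L{t·g(t)} = -d/ds[G(s)] with G(s) = (s - 5)/((s - 5)^2 + 36):
differentiating 1 time and applying the sign gives (s - 11)*(s + 1)/(s^2 - 10*s + 61)^2.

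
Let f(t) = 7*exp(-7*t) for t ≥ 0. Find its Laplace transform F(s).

L{7} = 7/s.
By the first shifting theorem, multiplying by e^(-7t) replaces s with s + 7.

F(s) = 7/(s + 7)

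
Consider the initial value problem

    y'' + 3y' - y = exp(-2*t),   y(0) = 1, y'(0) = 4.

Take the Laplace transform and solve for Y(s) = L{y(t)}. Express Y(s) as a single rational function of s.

Y(s) = (s^2 + 9*s + 15)/(s^3 + 5*s^2 + 5*s - 2)

Transform both sides with L{·}.
Using L{y''} = s^2 Y - s·y(0) - y'(0) and L{y'} = sY - y(0), with y(0) = 1, y'(0) = 4, the left side becomes (s^2 + 3*s - 1)Y - (s + 7).
The right side is L{exp(-2*t)} = 1/(s + 2).
So (s^2 + 3*s - 1)Y = 1/(s + 2) + (s + 7).
Divide through and combine into a single rational function.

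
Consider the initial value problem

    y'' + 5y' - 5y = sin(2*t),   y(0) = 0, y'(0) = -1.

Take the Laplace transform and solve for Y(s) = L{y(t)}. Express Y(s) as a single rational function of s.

Y(s) = (-s^2 - 2)/(s^4 + 5*s^3 - s^2 + 20*s - 20)

Apply the Laplace transform to the equation.
With L{y''} = s^2 Y - s·y(0) - y'(0) and L{y'} = sY - y(0), with y(0) = 0, y'(0) = -1: the LHS transforms to (s^2 + 5*s - 5)Y - (-1).
The right side is L{sin(2*t)} = 2/(s^2 + 4).
So (s^2 + 5*s - 5)Y = 2/(s^2 + 4) + (-1).
Isolate Y and clear denominators.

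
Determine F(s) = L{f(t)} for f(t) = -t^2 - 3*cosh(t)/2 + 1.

F(s) = -3*s/(2*(s^2 - 1)) + 1/s - 2/s^3

By linearity of the Laplace transform, transform each term separately.
L{1} = 1/s; (-1)·[L{t^2} = 2!/s^3 = 2/s^3]; (-3/2)·[L{cosh(t)} = s/(s^2 - 1)].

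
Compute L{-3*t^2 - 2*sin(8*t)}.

By linearity of the Laplace transform, transform each term separately.
(-2)·[L{sin(8t)} = 8/(s^2 + 64)]; (-3)·[L{t^2} = 2!/s^3 = 2/s^3].

-16/(s^2 + 64) - 6/s^3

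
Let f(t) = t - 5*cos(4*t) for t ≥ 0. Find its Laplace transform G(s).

G(s) = -5*s/(s^2 + 16) + s^(-2)

Apply the Laplace transform termwise.
L{t} = 1!/s^2 = 1/s^2; (-5)·[L{cos(4t)} = s/(s^2 + 16)].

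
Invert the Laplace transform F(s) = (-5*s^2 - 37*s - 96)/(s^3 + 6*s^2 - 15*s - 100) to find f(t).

Factor the denominator: s^3 + 6*s^2 - 15*s - 100 = (s - 4)*(s + 5)^2.
Partial fraction decomposition gives [-1/(s + 5)] + [4/(s + 5)^2] + [-4/(s - 4)].
Invert each term: -1/(s + 5) ↔ -e^(-5t); 4/(s + 5)^2 ↔ 4t·e^(-5t); -4/(s - 4) ↔ -4e^(4t).

f(t) = 4*t*exp(-5*t) - 4*exp(4*t) - exp(-5*t)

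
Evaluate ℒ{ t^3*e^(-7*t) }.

6/(s + 7)^4

L{t^3} = 3!/s^4 = 6/s^4.
By the first shifting theorem, multiplying by e^(-7t) replaces s with s + 7.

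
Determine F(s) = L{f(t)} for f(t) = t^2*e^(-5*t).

L{e^(-5t)} = 1/(s + 5).
Then apply L{t^2·g(t)} = (-1)^2 d^2/ds^2[G(s)] with G(s) = 1/(s + 5):
differentiating 2 times and applying the sign gives 2/(s + 5)^3.

F(s) = 2/(s + 5)^3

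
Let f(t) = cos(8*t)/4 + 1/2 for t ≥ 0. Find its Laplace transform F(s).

Apply the Laplace transform termwise.
(1/4)·[L{cos(8t)} = s/(s^2 + 64)]; L{1/2} = (1/2)/s.

F(s) = s/(4*(s^2 + 64)) + 1/(2*s)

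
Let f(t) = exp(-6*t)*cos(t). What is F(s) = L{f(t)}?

L{cos(t)} = s/(s^2 + 1).
By the first shifting theorem, multiplying by e^(-6t) replaces s with s + 6.

F(s) = (s + 6)/((s + 6)^2 + 1)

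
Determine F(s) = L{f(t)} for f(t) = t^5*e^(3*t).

F(s) = 120/(s - 3)^6

L{t^5} = 5!/s^6 = 120/s^6.
By the first shifting theorem, multiplying by e^(3t) replaces s with s - 3.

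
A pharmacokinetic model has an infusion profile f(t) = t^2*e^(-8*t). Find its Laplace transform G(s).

G(s) = 2/(s + 8)^3

L{e^(-8t)} = 1/(s + 8).
Then apply L{t^2·g(t)} = (-1)^2 d^2/ds^2[H(s)] with H(s) = 1/(s + 8):
differentiating 2 times and applying the sign gives 2/(s + 8)^3.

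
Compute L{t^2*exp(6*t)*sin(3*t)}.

18*(s^2 - 12*s + 33)/(s^2 - 12*s + 45)^3

L{sin(3t)} = 3/(s^2 + 9).
Multiplying by e^(6t) shifts s → s - 6, so L{exp(6*t)*sin(3*t)} = 3/((s - 6)^2 + 9).
Then apply L{t^2·g(t)} = (-1)^2 d^2/ds^2[G(s)] with G(s) = 3/((s - 6)^2 + 9):
differentiating 2 times and applying the sign gives 18*(s^2 - 12*s + 33)/(s^2 - 12*s + 45)^3.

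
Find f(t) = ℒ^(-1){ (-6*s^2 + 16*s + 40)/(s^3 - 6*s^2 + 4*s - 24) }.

Factor the denominator: s^3 - 6*s^2 + 4*s - 24 = (s - 6)*(s^2 + 4).
Partial fraction decomposition gives [-2/(s - 6)] + [-4*s/(s^2 + 4)] + [-8/(s^2 + 4)].
Invert each term: -2/(s - 6) ↔ -2e^(6t); -4·s/(s^2 + 4) ↔ -4cos(2t); -4·2/(s^2 + 4) ↔ -4sin(2t).

f(t) = -2*exp(6*t) - 4*sin(2*t) - 4*cos(2*t)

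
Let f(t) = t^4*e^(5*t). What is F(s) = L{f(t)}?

F(s) = 24/(s - 5)^5

L{t^4} = 4!/s^5 = 24/s^5.
By the first shifting theorem, multiplying by e^(5t) replaces s with s - 5.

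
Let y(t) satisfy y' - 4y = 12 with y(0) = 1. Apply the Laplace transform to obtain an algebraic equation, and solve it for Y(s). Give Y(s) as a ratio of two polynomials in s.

Y(s) = (s + 12)/(s^2 - 4*s)

Transform both sides with L{·}.
The derivative rules (L{y'} = sY - y(0) = sY - 1) turn the left side into (s - 4)Y - (1).
The right side is L{12} = 12/s.
So (s - 4)Y = 12/s + (1).
Isolate Y and clear denominators.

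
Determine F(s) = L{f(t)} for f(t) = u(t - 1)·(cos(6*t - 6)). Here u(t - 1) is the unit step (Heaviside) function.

F(s) = s*exp(-s)/(s^2 + 36)

By the second shifting theorem, L{u(t - c)·g(t - c)} = e^(-cs)·G(s) with c = 1 and G(s) = L{g(t)}.
L{cos(6t)} = s/(s^2 + 36).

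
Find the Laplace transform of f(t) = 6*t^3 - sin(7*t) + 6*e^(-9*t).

-7/(s^2 + 49) + 6/(s + 9) + 36/s^4

The transform is linear, so treat each term independently.
(6)·[L{e^(-9t)} = 1/(s + 9)]; (6)·[L{t^3} = 3!/s^4 = 6/s^4]; (-1)·[L{sin(7t)} = 7/(s^2 + 49)].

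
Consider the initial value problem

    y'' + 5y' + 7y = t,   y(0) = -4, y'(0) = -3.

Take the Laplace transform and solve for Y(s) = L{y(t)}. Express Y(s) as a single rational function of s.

Apply the Laplace transform to the equation.
Using L{y''} = s^2 Y - s·y(0) - y'(0) and L{y'} = sY - y(0), with y(0) = -4, y'(0) = -3, the left side becomes (s^2 + 5*s + 7)Y - (-4*s - 23).
The right side is L{t} = s^(-2).
So (s^2 + 5*s + 7)Y = s^(-2) + (-4*s - 23).
Divide through and combine into a single rational function.

Y(s) = (-4*s^3 - 23*s^2 + 1)/(s^4 + 5*s^3 + 7*s^2)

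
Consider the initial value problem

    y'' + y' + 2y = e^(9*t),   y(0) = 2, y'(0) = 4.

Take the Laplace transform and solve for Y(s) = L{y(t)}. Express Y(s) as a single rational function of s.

Take the Laplace transform of both sides.
The derivative rules (L{y''} = s^2 Y - s·y(0) - y'(0) and L{y'} = sY - y(0), with y(0) = 2, y'(0) = 4) turn the left side into (s^2 + s + 2)Y - (2*s + 6).
The right side is L{e^(9*t)} = 1/(s - 9).
So (s^2 + s + 2)Y = 1/(s - 9) + (2*s + 6).
Isolate Y and clear denominators.

Y(s) = (2*s^2 - 12*s - 53)/(s^3 - 8*s^2 - 7*s - 18)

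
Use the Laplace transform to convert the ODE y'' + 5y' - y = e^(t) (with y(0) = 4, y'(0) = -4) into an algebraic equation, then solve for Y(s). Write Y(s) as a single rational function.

Y(s) = (4*s^2 + 12*s - 15)/(s^3 + 4*s^2 - 6*s + 1)

Transform both sides with L{·}.
The derivative rules (L{y''} = s^2 Y - s·y(0) - y'(0) and L{y'} = sY - y(0), with y(0) = 4, y'(0) = -4) turn the left side into (s^2 + 5*s - 1)Y - (4*s + 16).
The right side is L{e^(t)} = 1/(s - 1).
So (s^2 + 5*s - 1)Y = 1/(s - 1) + (4*s + 16).
Solve for Y(s) and write it as one ratio of polynomials.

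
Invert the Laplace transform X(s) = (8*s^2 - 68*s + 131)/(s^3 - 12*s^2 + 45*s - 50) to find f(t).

f(t) = -3*t*exp(5*t) + 5*exp(5*t) + 3*exp(2*t)

Factor the denominator: s^3 - 12*s^2 + 45*s - 50 = (s - 5)^2*(s - 2).
Partial fraction decomposition gives [5/(s - 5)] + [-3/(s - 5)^2] + [3/(s - 2)].
Invert each term: 5/(s - 5) ↔ 5e^(5t); -3/(s - 5)^2 ↔ -3t·e^(5t); 3/(s - 2) ↔ 3e^(2t).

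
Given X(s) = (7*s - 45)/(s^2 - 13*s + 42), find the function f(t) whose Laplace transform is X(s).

f(t) = 4*exp(7*t) + 3*exp(6*t)

Factor the denominator: s^2 - 13*s + 42 = (s - 7)*(s - 6).
Partial fraction decomposition gives [3/(s - 6)] + [4/(s - 7)].
Invert each term: 3/(s - 6) ↔ 3e^(6t); 4/(s - 7) ↔ 4e^(7t).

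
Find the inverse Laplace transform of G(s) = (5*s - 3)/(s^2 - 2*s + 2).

Complete the square in the denominator: s^2 - 2*s + 2 = (s - 1)^2 + 1^2.
Split the numerator to match: 5*s - 3 = 5·(s - 1) + 2·1.
Invert each term: 5·(s - 1)/((s - 1)^2 + 1) ↔ 5e^(t)cos(t); 2·1/((s - 1)^2 + 1) ↔ 2e^(t)sin(t).

2*exp(t)*sin(t) + 5*exp(t)*cos(t)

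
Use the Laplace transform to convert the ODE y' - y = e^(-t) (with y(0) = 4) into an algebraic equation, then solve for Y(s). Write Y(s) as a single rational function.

Laplace-transform each side.
Using L{y'} = sY - y(0) = sY - 4, the left side becomes (s - 1)Y - (4).
The right side is L{e^(-t)} = 1/(s + 1).
So (s - 1)Y = 1/(s + 1) + (4).
Isolate Y and clear denominators.

Y(s) = (4*s + 5)/(s^2 - 1)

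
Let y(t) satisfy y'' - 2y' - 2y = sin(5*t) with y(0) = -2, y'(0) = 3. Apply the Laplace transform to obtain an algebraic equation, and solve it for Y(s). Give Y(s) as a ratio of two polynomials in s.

Apply the Laplace transform to the equation.
The derivative rules (L{y''} = s^2 Y - s·y(0) - y'(0) and L{y'} = sY - y(0), with y(0) = -2, y'(0) = 3) turn the left side into (s^2 - 2*s - 2)Y - (-2*s + 7).
The right side is L{sin(5*t)} = 5/(s^2 + 25).
So (s^2 - 2*s - 2)Y = 5/(s^2 + 25) + (-2*s + 7).
Isolate Y and clear denominators.

Y(s) = (-2*s^3 + 7*s^2 - 50*s + 180)/(s^4 - 2*s^3 + 23*s^2 - 50*s - 50)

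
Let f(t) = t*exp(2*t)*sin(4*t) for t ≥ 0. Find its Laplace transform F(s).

F(s) = 8*(s - 2)/(s^2 - 4*s + 20)^2

L{sin(4t)} = 4/(s^2 + 16).
Multiplying by e^(2t) shifts s → s - 2, so L{exp(2*t)*sin(4*t)} = 4/((s - 2)^2 + 16).
Then apply L{t·g(t)} = -d/ds[G(s)] with G(s) = 4/((s - 2)^2 + 16):
differentiating 1 time and applying the sign gives 8*(s - 2)/(s^2 - 4*s + 20)^2.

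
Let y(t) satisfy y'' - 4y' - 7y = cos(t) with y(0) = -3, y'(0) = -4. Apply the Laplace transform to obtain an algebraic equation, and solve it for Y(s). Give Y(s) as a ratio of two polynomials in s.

Y(s) = (-3*s^3 + 8*s^2 - 2*s + 8)/(s^4 - 4*s^3 - 6*s^2 - 4*s - 7)

Laplace-transform each side.
With L{y''} = s^2 Y - s·y(0) - y'(0) and L{y'} = sY - y(0), with y(0) = -3, y'(0) = -4: the LHS transforms to (s^2 - 4*s - 7)Y - (-3*s + 8).
The right side is L{cos(t)} = s/(s^2 + 1).
So (s^2 - 4*s - 7)Y = s/(s^2 + 1) + (-3*s + 8).
Divide through and combine into a single rational function.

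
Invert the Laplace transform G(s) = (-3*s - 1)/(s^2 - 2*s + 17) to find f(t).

Complete the square in the denominator: s^2 - 2*s + 17 = (s - 1)^2 + 4^2.
Split the numerator to match: -3*s - 1 = -3·(s - 1) - 1·4.
Invert each term: -3·(s - 1)/((s - 1)^2 + 16) ↔ -3e^(t)cos(4t); -1·4/((s - 1)^2 + 16) ↔ -e^(t)sin(4t).

f(t) = -exp(t)*sin(4*t) - 3*exp(t)*cos(4*t)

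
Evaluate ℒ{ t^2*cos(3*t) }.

2*s*(s^2 - 27)/(s^2 + 9)^3

L{cos(3t)} = s/(s^2 + 9).
Then apply L{t^2·g(t)} = (-1)^2 d^2/ds^2[G(s)] with G(s) = s/(s^2 + 9):
differentiating 2 times and applying the sign gives 2*s*(s^2 - 27)/(s^2 + 9)^3.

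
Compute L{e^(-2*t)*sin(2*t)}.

L{sin(2t)} = 2/(s^2 + 4).
By the first shifting theorem, multiplying by e^(-2t) replaces s with s + 2.

2/((s + 2)^2 + 4)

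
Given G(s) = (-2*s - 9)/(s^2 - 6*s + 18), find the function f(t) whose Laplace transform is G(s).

f(t) = -5*exp(3*t)*sin(3*t) - 2*exp(3*t)*cos(3*t)

Complete the square in the denominator: s^2 - 6*s + 18 = (s - 3)^2 + 3^2.
Split the numerator to match: -2*s - 9 = -2·(s - 3) - 5·3.
Invert each term: -2·(s - 3)/((s - 3)^2 + 9) ↔ -2e^(3t)cos(3t); -5·3/((s - 3)^2 + 9) ↔ -5e^(3t)sin(3t).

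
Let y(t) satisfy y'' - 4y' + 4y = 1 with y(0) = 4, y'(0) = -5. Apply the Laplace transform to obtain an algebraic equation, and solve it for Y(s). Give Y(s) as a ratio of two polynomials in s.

Y(s) = (4*s^2 - 21*s + 1)/(s^3 - 4*s^2 + 4*s)

Take the Laplace transform of both sides.
With L{y''} = s^2 Y - s·y(0) - y'(0) and L{y'} = sY - y(0), with y(0) = 4, y'(0) = -5: the LHS transforms to (s^2 - 4*s + 4)Y - (4*s - 21).
The right side is L{1} = 1/s.
So (s^2 - 4*s + 4)Y = 1/s + (4*s - 21).
Isolate Y and clear denominators.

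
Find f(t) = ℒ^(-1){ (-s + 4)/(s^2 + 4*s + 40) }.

f(t) = exp(-2*t)*sin(6*t) - exp(-2*t)*cos(6*t)

Complete the square in the denominator: s^2 + 4*s + 40 = (s + 2)^2 + 6^2.
Split the numerator to match: -s + 4 = -1·(s + 2) + 1·6.
Invert each term: -1·(s + 2)/((s + 2)^2 + 36) ↔ -e^(-2t)cos(6t); 1·6/((s + 2)^2 + 36) ↔ e^(-2t)sin(6t).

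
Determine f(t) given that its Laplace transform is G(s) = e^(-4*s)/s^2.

f(t) = Heaviside(t - 4)*(t - 4)

The factor e^(-4s) signals a time shift by c = 4 (second shifting theorem).
L{t} = 1!/s^2 = 1/s^2, so L^-1{s^(-2)} = t.
Hence the inverse is u(t - 4) times that function evaluated at t - 4.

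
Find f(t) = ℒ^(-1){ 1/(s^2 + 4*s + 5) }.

f(t) = exp(-2*t)*sin(t)

Rewrite the denominator: s^2 + 4*s + 5 = (s + 2)^2 + 1.
The form in (s + 2) signals a first-shifting-theorem factor e^(-2t).
Since L{sin(t)} = 1/(s^2 + 1), the inverse is e^(-2*t)*sin(t).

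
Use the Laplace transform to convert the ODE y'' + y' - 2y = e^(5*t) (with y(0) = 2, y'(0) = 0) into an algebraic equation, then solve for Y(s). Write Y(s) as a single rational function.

Apply the Laplace transform to the equation.
Using L{y''} = s^2 Y - s·y(0) - y'(0) and L{y'} = sY - y(0), with y(0) = 2, y'(0) = 0, the left side becomes (s^2 + s - 2)Y - (2*s + 2).
The right side is L{e^(5*t)} = 1/(s - 5).
So (s^2 + s - 2)Y = 1/(s - 5) + (2*s + 2).
Divide through and combine into a single rational function.

Y(s) = (2*s^2 - 8*s - 9)/(s^3 - 4*s^2 - 7*s + 10)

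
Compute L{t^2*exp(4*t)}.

L{e^(4t)} = 1/(s - 4).
Then apply L{t^2·g(t)} = (-1)^2 d^2/ds^2[G(s)] with G(s) = 1/(s - 4):
differentiating 2 times and applying the sign gives 2/(s - 4)^3.

2/(s - 4)^3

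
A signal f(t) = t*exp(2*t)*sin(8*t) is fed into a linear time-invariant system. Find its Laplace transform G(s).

L{sin(8t)} = 8/(s^2 + 64).
Multiplying by e^(2t) shifts s → s - 2, so L{exp(2*t)*sin(8*t)} = 8/((s - 2)^2 + 64).
Then apply L{t·g(t)} = -d/ds[H(s)] with H(s) = 8/((s - 2)^2 + 64):
differentiating 1 time and applying the sign gives 16*(s - 2)/(s^2 - 4*s + 68)^2.

G(s) = 16*(s - 2)/(s^2 - 4*s + 68)^2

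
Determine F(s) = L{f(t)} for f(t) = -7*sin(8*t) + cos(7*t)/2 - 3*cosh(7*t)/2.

F(s) = s/(2*(s^2 + 49)) - 3*s/(2*(s^2 - 49)) - 56/(s^2 + 64)

By linearity of the Laplace transform, transform each term separately.
(-7)·[L{sin(8t)} = 8/(s^2 + 64)]; (-3/2)·[L{cosh(7t)} = s/(s^2 - 49)]; (1/2)·[L{cos(7t)} = s/(s^2 + 49)].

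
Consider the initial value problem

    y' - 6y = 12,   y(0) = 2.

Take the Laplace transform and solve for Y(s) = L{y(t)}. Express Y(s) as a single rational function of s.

Transform both sides with L{·}.
The derivative rules (L{y'} = sY - y(0) = sY - 2) turn the left side into (s - 6)Y - (2).
The right side is L{12} = 12/s.
So (s - 6)Y = 12/s + (2).
Divide through and combine into a single rational function.

Y(s) = (2*s + 12)/(s^2 - 6*s)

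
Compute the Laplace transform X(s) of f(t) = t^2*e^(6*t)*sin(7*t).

L{sin(7t)} = 7/(s^2 + 49).
Multiplying by e^(6t) shifts s → s - 6, so L{e^(6*t)*sin(7*t)} = 7/((s - 6)^2 + 49).
Then apply L{t^2·g(t)} = (-1)^2 d^2/ds^2[G(s)] with G(s) = 7/((s - 6)^2 + 49):
differentiating 2 times and applying the sign gives 14*(3*s^2 - 36*s + 59)/(s^2 - 12*s + 85)^3.

X(s) = 14*(3*s^2 - 36*s + 59)/(s^2 - 12*s + 85)^3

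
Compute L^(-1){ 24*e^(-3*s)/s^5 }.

Heaviside(t - 3)*((t - 3)^4)

The factor e^(-3s) signals a time shift by c = 3 (second shifting theorem).
L{t^4} = 4!/s^5 = 24/s^5, so L^-1{24/s^5} = t^4.
Hence the inverse is u(t - 3) times that function evaluated at t - 3.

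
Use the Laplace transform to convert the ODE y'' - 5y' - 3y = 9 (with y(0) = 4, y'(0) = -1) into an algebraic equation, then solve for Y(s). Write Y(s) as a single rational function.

Apply the Laplace transform to the equation.
With L{y''} = s^2 Y - s·y(0) - y'(0) and L{y'} = sY - y(0), with y(0) = 4, y'(0) = -1: the LHS transforms to (s^2 - 5*s - 3)Y - (4*s - 21).
The right side is L{9} = 9/s.
So (s^2 - 5*s - 3)Y = 9/s + (4*s - 21).
Isolate Y and clear denominators.

Y(s) = (4*s^2 - 21*s + 9)/(s^3 - 5*s^2 - 3*s)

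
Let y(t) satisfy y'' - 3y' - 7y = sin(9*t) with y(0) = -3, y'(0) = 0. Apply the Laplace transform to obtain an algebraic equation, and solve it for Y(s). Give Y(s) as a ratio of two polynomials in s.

Y(s) = (-3*s^3 + 9*s^2 - 243*s + 738)/(s^4 - 3*s^3 + 74*s^2 - 243*s - 567)

Laplace-transform each side.
With L{y''} = s^2 Y - s·y(0) - y'(0) and L{y'} = sY - y(0), with y(0) = -3, y'(0) = 0: the LHS transforms to (s^2 - 3*s - 7)Y - (-3*s + 9).
The right side is L{sin(9*t)} = 9/(s^2 + 81).
So (s^2 - 3*s - 7)Y = 9/(s^2 + 81) + (-3*s + 9).
Isolate Y and clear denominators.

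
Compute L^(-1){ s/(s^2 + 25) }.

cos(5*t)

Since L{cos(5t)} = s/(s^2 + 25), the inverse is cos(5*t).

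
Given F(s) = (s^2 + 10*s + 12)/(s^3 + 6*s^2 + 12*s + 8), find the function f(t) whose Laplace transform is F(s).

f(t) = -2*t^2*exp(-2*t) + 6*t*exp(-2*t) + exp(-2*t)

Factor the denominator: s^3 + 6*s^2 + 12*s + 8 = (s + 2)^3.
Partial fraction decomposition gives [1/(s + 2)] + [6/(s + 2)^2] + [-4/(s + 2)^3].
Invert each term: 1/(s + 2) ↔ e^(-2t); 6/(s + 2)^2 ↔ 6t·e^(-2t); -4/(s + 2)^3 ↔ (-2)t^2·e^(-2t).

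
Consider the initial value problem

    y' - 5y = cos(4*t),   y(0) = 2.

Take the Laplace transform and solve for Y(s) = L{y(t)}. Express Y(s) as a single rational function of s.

Y(s) = (2*s^2 + s + 32)/(s^3 - 5*s^2 + 16*s - 80)

Transform both sides with L{·}.
Using L{y'} = sY - y(0) = sY - 2, the left side becomes (s - 5)Y - (2).
The right side is L{cos(4*t)} = s/(s^2 + 16).
So (s - 5)Y = s/(s^2 + 16) + (2).
Isolate Y and clear denominators.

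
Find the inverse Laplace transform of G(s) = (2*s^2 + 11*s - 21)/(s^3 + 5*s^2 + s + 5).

Factor the denominator: s^3 + 5*s^2 + s + 5 = (s + 5)*(s^2 + 1).
Partial fraction decomposition gives [-1/(s + 5)] + [3*s/(s^2 + 1)] + [-4/(s^2 + 1)].
Invert each term: -1/(s + 5) ↔ -e^(-5t); 3·s/(s^2 + 1) ↔ 3cos(t); -4·1/(s^2 + 1) ↔ -4sin(t).

-4*sin(t) + 3*cos(t) - exp(-5*t)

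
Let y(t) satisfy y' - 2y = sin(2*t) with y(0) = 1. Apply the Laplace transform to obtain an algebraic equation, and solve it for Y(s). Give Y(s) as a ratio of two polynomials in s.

Apply the Laplace transform to the equation.
The derivative rules (L{y'} = sY - y(0) = sY - 1) turn the left side into (s - 2)Y - (1).
The right side is L{sin(2*t)} = 2/(s^2 + 4).
So (s - 2)Y = 2/(s^2 + 4) + (1).
Isolate Y and clear denominators.

Y(s) = (s^2 + 6)/(s^3 - 2*s^2 + 4*s - 8)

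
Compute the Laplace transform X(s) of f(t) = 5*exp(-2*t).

X(s) = 5/(s + 2)

L{5} = 5/s.
By the first shifting theorem, multiplying by e^(-2t) replaces s with s + 2.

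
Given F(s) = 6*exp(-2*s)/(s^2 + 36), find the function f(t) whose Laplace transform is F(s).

The factor e^(-2s) signals a time shift by c = 2 (second shifting theorem).
L{sin(6t)} = 6/(s^2 + 36), so L^-1{6/(s^2 + 36)} = sin(6*t).
Hence the inverse is u(t - 2) times that function evaluated at t - 2.

f(t) = Heaviside(t - 2)*(sin(6*t - 12))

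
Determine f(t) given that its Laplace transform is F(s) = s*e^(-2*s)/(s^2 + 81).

f(t) = Heaviside(t - 2)*(cos(9*t - 18))

The factor e^(-2s) signals a time shift by c = 2 (second shifting theorem).
L{cos(9t)} = s/(s^2 + 81), so L^-1{s/(s^2 + 81)} = cos(9*t).
Hence the inverse is u(t - 2) times that function evaluated at t - 2.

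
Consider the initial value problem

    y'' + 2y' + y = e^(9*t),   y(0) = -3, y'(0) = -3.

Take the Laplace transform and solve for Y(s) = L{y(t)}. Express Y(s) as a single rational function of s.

Apply the Laplace transform to the equation.
Using L{y''} = s^2 Y - s·y(0) - y'(0) and L{y'} = sY - y(0), with y(0) = -3, y'(0) = -3, the left side becomes (s^2 + 2*s + 1)Y - (-3*s - 9).
The right side is L{e^(9*t)} = 1/(s - 9).
So (s^2 + 2*s + 1)Y = 1/(s - 9) + (-3*s - 9).
Solve for Y(s) and write it as one ratio of polynomials.

Y(s) = (-3*s^2 + 18*s + 82)/(s^3 - 7*s^2 - 17*s - 9)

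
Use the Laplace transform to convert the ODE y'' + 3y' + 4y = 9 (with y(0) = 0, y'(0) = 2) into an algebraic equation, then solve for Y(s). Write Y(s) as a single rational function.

Laplace-transform each side.
Using L{y''} = s^2 Y - s·y(0) - y'(0) and L{y'} = sY - y(0), with y(0) = 0, y'(0) = 2, the left side becomes (s^2 + 3*s + 4)Y - (2).
The right side is L{9} = 9/s.
So (s^2 + 3*s + 4)Y = 9/s + (2).
Isolate Y and clear denominators.

Y(s) = (2*s + 9)/(s^3 + 3*s^2 + 4*s)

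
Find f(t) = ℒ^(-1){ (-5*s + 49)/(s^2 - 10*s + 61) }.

f(t) = 4*exp(5*t)*sin(6*t) - 5*exp(5*t)*cos(6*t)

Complete the square in the denominator: s^2 - 10*s + 61 = (s - 5)^2 + 6^2.
Split the numerator to match: -5*s + 49 = -5·(s - 5) + 4·6.
Invert each term: -5·(s - 5)/((s - 5)^2 + 36) ↔ -5e^(5t)cos(6t); 4·6/((s - 5)^2 + 36) ↔ 4e^(5t)sin(6t).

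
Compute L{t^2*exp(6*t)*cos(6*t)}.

2*(s - 6)*(s^2 - 12*s - 72)/(s^2 - 12*s + 72)^3

L{cos(6t)} = s/(s^2 + 36).
Multiplying by e^(6t) shifts s → s - 6, so L{exp(6*t)*cos(6*t)} = (s - 6)/((s - 6)^2 + 36).
Then apply L{t^2·g(t)} = (-1)^2 d^2/ds^2[G(s)] with G(s) = (s - 6)/((s - 6)^2 + 36):
differentiating 2 times and applying the sign gives 2*(s - 6)*(s^2 - 12*s - 72)/(s^2 - 12*s + 72)^3.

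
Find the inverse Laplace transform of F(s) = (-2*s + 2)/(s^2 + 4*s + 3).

Factor the denominator: s^2 + 4*s + 3 = (s + 1)*(s + 3).
Partial fraction decomposition gives [2/(s + 1)] + [-4/(s + 3)].
Invert each term: 2/(s + 1) ↔ 2e^(-t); -4/(s + 3) ↔ -4e^(-3t).

2*exp(-t) - 4*exp(-3*t)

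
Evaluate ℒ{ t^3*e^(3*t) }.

L{t^3} = 3!/s^4 = 6/s^4.
By the first shifting theorem, multiplying by e^(3t) replaces s with s - 3.

6/(s - 3)^4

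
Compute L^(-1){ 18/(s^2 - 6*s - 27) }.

3*exp(3*t)*sinh(6*t)

Rewrite the denominator: s^2 - 6*s - 27 = (s - 3)^2 - 36.
The form in (s - 3) signals a first-shifting-theorem factor e^(3t).
Since L{sinh(6t)} = 6/(s^2 - 36), the inverse is e^(3*t)*sinh(6*t), scaled by 3.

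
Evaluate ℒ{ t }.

L{t} = 1!/s^2 = 1/s^2.

s^(-2)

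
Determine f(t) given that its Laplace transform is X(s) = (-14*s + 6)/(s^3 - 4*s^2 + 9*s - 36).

Factor the denominator: s^3 - 4*s^2 + 9*s - 36 = (s - 4)*(s^2 + 9).
Partial fraction decomposition gives [-2/(s - 4)] + [2*s/(s^2 + 9)] + [-6/(s^2 + 9)].
Invert each term: -2/(s - 4) ↔ -2e^(4t); 2·s/(s^2 + 9) ↔ 2cos(3t); -2·3/(s^2 + 9) ↔ -2sin(3t).

f(t) = -2*exp(4*t) - 2*sin(3*t) + 2*cos(3*t)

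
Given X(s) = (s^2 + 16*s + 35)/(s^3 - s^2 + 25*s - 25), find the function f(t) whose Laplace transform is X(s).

f(t) = 2*exp(t) + 3*sin(5*t) - cos(5*t)

Factor the denominator: s^3 - s^2 + 25*s - 25 = (s - 1)*(s^2 + 25).
Partial fraction decomposition gives [2/(s - 1)] + [-s/(s^2 + 25)] + [15/(s^2 + 25)].
Invert each term: 2/(s - 1) ↔ 2e^(t); -1·s/(s^2 + 25) ↔ -cos(5t); 3·5/(s^2 + 25) ↔ 3sin(5t).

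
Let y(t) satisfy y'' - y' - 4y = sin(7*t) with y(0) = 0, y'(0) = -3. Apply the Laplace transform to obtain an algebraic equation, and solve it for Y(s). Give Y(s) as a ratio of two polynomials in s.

Y(s) = (-3*s^2 - 140)/(s^4 - s^3 + 45*s^2 - 49*s - 196)

Apply the Laplace transform to the equation.
Using L{y''} = s^2 Y - s·y(0) - y'(0) and L{y'} = sY - y(0), with y(0) = 0, y'(0) = -3, the left side becomes (s^2 - s - 4)Y - (-3).
The right side is L{sin(7*t)} = 7/(s^2 + 49).
So (s^2 - s - 4)Y = 7/(s^2 + 49) + (-3).
Solve for Y(s) and write it as one ratio of polynomials.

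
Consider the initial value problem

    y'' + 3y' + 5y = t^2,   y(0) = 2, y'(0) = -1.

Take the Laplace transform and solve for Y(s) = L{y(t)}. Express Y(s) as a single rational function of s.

Apply the Laplace transform to the equation.
The derivative rules (L{y''} = s^2 Y - s·y(0) - y'(0) and L{y'} = sY - y(0), with y(0) = 2, y'(0) = -1) turn the left side into (s^2 + 3*s + 5)Y - (2*s + 5).
The right side is L{t^2} = 2/s^3.
So (s^2 + 3*s + 5)Y = 2/s^3 + (2*s + 5).
Solve for Y(s) and write it as one ratio of polynomials.

Y(s) = (2*s^4 + 5*s^3 + 2)/(s^5 + 3*s^4 + 5*s^3)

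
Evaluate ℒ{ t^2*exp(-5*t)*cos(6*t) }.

2*(s + 5)*(s^2 + 10*s - 83)/(s^2 + 10*s + 61)^3

L{cos(6t)} = s/(s^2 + 36).
Multiplying by e^(-5t) shifts s → s + 5, so L{exp(-5*t)*cos(6*t)} = (s + 5)/((s + 5)^2 + 36).
Then apply L{t^2·g(t)} = (-1)^2 d^2/ds^2[G(s)] with G(s) = (s + 5)/((s + 5)^2 + 36):
differentiating 2 times and applying the sign gives 2*(s + 5)*(s^2 + 10*s - 83)/(s^2 + 10*s + 61)^3.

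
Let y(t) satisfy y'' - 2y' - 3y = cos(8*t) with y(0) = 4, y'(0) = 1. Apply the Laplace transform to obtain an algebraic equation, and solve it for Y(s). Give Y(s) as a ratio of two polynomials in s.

Apply the Laplace transform to the equation.
The derivative rules (L{y''} = s^2 Y - s·y(0) - y'(0) and L{y'} = sY - y(0), with y(0) = 4, y'(0) = 1) turn the left side into (s^2 - 2*s - 3)Y - (4*s - 7).
The right side is L{cos(8*t)} = s/(s^2 + 64).
So (s^2 - 2*s - 3)Y = s/(s^2 + 64) + (4*s - 7).
Divide through and combine into a single rational function.

Y(s) = (4*s^3 - 7*s^2 + 257*s - 448)/(s^4 - 2*s^3 + 61*s^2 - 128*s - 192)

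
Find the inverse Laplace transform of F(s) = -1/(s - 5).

-exp(5*t)

Since L{e^(5t)} = 1/(s - 5), the inverse is exp(5*t), scaled by -1.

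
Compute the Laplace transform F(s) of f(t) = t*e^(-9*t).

L{e^(-9t)} = 1/(s + 9).
Then apply L{t·g(t)} = -d/ds[G(s)] with G(s) = 1/(s + 9):
differentiating 1 time and applying the sign gives (s + 9)^(-2).

F(s) = (s + 9)^(-2)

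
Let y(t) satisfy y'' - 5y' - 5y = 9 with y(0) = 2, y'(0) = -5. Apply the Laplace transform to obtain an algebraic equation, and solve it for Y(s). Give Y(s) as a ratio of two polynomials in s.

Transform both sides with L{·}.
The derivative rules (L{y''} = s^2 Y - s·y(0) - y'(0) and L{y'} = sY - y(0), with y(0) = 2, y'(0) = -5) turn the left side into (s^2 - 5*s - 5)Y - (2*s - 15).
The right side is L{9} = 9/s.
So (s^2 - 5*s - 5)Y = 9/s + (2*s - 15).
Divide through and combine into a single rational function.

Y(s) = (2*s^2 - 15*s + 9)/(s^3 - 5*s^2 - 5*s)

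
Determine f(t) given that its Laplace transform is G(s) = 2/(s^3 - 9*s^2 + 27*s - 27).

f(t) = t^2*exp(3*t)

Rewrite the denominator: s^3 - 9*s^2 + 27*s - 27 = (s - 3)^3.
The form in (s - 3) signals a first-shifting-theorem factor e^(3t).
Since L{t^2} = 2!/s^3 = 2/s^3, the inverse is t^2*e^(3*t).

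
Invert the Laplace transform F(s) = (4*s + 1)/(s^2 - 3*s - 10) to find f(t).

f(t) = 3*exp(5*t) + exp(-2*t)

Factor the denominator: s^2 - 3*s - 10 = (s - 5)*(s + 2).
Partial fraction decomposition gives [1/(s + 2)] + [3/(s - 5)].
Invert each term: 1/(s + 2) ↔ e^(-2t); 3/(s - 5) ↔ 3e^(5t).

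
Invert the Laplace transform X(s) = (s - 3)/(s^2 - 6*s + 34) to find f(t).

Rewrite the denominator: s^2 - 6*s + 34 = (s - 3)^2 + 25.
The form in (s - 3) signals a first-shifting-theorem factor e^(3t).
Since L{cos(5t)} = s/(s^2 + 25), the inverse is e^(3*t)*cos(5*t).

f(t) = exp(3*t)*cos(5*t)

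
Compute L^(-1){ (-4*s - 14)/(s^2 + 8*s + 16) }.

Factor the denominator: s^2 + 8*s + 16 = (s + 4)^2.
Partial fraction decomposition gives [-4/(s + 4)] + [2/(s + 4)^2].
Invert each term: -4/(s + 4) ↔ -4e^(-4t); 2/(s + 4)^2 ↔ 2t·e^(-4t).

2*t*exp(-4*t) - 4*exp(-4*t)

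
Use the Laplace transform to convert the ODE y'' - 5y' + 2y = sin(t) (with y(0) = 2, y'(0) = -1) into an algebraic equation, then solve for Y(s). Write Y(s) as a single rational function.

Laplace-transform each side.
With L{y''} = s^2 Y - s·y(0) - y'(0) and L{y'} = sY - y(0), with y(0) = 2, y'(0) = -1: the LHS transforms to (s^2 - 5*s + 2)Y - (2*s - 11).
The right side is L{sin(t)} = 1/(s^2 + 1).
So (s^2 - 5*s + 2)Y = 1/(s^2 + 1) + (2*s - 11).
Divide through and combine into a single rational function.

Y(s) = (2*s^3 - 11*s^2 + 2*s - 10)/(s^4 - 5*s^3 + 3*s^2 - 5*s + 2)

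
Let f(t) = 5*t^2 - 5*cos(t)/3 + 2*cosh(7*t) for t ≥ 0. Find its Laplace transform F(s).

F(s) = -5*s/(3*(s^2 + 1)) + 2*s/(s^2 - 49) + 10/s^3

Apply the Laplace transform termwise.
(2)·[L{cosh(7t)} = s/(s^2 - 49)]; (-5/3)·[L{cos(t)} = s/(s^2 + 1)]; (5)·[L{t^2} = 2!/s^3 = 2/s^3].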